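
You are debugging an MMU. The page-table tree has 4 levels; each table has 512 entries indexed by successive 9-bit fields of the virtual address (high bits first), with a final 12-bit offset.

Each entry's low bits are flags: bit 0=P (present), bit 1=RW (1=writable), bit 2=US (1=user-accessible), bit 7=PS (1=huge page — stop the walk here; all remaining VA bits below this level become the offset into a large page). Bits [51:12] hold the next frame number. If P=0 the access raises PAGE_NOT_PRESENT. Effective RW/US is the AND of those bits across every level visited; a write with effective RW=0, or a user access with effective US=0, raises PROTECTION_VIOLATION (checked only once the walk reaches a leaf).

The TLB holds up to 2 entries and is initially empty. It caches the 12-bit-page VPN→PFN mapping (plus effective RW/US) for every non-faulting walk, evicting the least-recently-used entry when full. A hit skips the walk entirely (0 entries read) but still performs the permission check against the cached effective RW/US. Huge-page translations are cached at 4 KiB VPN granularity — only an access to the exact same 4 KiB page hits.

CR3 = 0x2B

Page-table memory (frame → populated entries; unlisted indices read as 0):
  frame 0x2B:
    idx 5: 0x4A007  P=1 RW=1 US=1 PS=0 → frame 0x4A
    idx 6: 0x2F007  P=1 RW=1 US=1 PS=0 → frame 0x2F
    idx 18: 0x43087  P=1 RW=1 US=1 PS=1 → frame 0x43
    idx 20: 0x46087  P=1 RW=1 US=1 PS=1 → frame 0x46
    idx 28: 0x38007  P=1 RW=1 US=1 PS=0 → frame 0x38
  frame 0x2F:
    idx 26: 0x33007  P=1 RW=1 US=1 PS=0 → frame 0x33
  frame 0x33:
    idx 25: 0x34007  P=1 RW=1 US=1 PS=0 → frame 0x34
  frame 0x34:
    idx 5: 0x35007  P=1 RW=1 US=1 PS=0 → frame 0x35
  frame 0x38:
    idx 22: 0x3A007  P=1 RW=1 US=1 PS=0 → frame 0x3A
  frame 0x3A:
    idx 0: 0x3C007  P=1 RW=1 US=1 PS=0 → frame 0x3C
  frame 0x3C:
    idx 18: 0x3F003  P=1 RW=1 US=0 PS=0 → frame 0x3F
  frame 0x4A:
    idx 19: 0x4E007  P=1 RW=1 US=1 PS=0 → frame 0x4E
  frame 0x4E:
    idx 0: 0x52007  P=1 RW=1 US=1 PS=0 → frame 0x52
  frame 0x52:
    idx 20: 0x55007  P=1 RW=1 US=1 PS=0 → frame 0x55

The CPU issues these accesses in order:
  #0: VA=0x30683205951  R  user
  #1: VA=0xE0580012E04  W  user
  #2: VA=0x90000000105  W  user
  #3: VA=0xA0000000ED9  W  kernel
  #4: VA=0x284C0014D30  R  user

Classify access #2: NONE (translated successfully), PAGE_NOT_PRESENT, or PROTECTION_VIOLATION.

Per-access translation:
#0 VA=0x30683205951 (r,user):
  [0] read 0x2B idx=6: raw=0x2F007 flags P=1 W=1 U=1 S=0
  [1] read 0x2F idx=26: raw=0x33007 flags P=1 W=1 U=1 S=0
  [2] read 0x33 idx=25: raw=0x34007 flags P=1 W=1 U=1 S=0
  [3] read 0x34 idx=5: raw=0x35007 flags P=1 W=1 U=1 S=0
  ⇒ phys 0x35951  [4 reads]
#1 VA=0xE0580012E04 (w,user):
  [0] read 0x2B idx=28: raw=0x38007 flags P=1 W=1 U=1 S=0
  [1] read 0x38 idx=22: raw=0x3A007 flags P=1 W=1 U=1 S=0
  [2] read 0x3A idx=0: raw=0x3C007 flags P=1 W=1 U=1 S=0
  [3] read 0x3C idx=18: raw=0x3F003 flags P=1 W=1 U=0 S=0
  → PROTECTION_VIOLATION  (4 entries read)
#2 VA=0x90000000105 (w,user):
  [0] read 0x2B idx=18: raw=0x43087 flags P=1 W=1 U=1 S=1
  ⇒ phys 0x43105 (huge @L0)  [1 reads]
#3 VA=0xA0000000ED9 (w,kernel):
  [0] read 0x2B idx=20: raw=0x46087 flags P=1 W=1 U=1 S=1
  ⇒ phys 0x46ED9 (huge @L0)  [1 reads]
#4 VA=0x284C0014D30 (r,user):
  [0] read 0x2B idx=5: raw=0x4A007 flags P=1 W=1 U=1 S=0
  [1] read 0x4A idx=19: raw=0x4E007 flags P=1 W=1 U=1 S=0
  [2] read 0x4E idx=0: raw=0x52007 flags P=1 W=1 U=1 S=0
  [3] read 0x52 idx=20: raw=0x55007 flags P=1 W=1 U=1 S=0
  ⇒ phys 0x55D30  [4 reads]

Access #2 fault: NONE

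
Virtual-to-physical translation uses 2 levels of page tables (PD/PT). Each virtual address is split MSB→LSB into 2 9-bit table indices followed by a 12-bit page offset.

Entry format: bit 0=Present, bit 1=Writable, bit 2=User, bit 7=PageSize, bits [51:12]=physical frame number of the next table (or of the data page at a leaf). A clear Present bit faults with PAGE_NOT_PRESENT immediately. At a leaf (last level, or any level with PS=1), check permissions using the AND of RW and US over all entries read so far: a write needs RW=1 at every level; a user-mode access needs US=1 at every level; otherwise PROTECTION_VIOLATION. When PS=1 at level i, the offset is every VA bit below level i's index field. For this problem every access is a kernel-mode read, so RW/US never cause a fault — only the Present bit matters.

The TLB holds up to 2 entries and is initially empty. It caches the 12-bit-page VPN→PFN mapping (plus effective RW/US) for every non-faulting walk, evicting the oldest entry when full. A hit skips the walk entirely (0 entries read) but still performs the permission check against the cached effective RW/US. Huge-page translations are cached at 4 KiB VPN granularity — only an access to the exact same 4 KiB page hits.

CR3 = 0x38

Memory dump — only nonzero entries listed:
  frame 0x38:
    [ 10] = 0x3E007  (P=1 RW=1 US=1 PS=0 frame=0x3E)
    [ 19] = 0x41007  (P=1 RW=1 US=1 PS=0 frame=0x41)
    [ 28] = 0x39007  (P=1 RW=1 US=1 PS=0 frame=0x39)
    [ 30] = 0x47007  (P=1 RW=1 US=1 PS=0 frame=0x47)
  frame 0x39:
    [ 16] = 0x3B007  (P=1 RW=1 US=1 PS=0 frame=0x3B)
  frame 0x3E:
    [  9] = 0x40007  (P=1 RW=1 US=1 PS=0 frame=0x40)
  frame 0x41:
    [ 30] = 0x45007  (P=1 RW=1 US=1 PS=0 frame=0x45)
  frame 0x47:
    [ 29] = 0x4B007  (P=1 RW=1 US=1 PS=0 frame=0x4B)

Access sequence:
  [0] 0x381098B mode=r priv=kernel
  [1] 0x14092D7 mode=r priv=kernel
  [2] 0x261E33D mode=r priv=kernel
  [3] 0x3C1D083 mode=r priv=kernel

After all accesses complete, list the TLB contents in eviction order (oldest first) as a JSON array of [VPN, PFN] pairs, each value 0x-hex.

Walk each access:
#0 VA=0x381098B (r,kernel):
  L0: frame=0x38 idx=28 entry=0x39007 [P=1 RW=1 US=1 PS=0]
  L1: frame=0x39 idx=16 entry=0x3B007 [P=1 RW=1 US=1 PS=0]
  ⇒ phys 0x3B98B  [2 reads]
#1 VA=0x14092D7 (r,kernel):
  L0: frame=0x38 idx=10 entry=0x3E007 [P=1 RW=1 US=1 PS=0]
  L1: frame=0x3E idx=9 entry=0x40007 [P=1 RW=1 US=1 PS=0]
  ⇒ phys 0x402D7  [2 reads]
#2 VA=0x261E33D (r,kernel):
  L0: frame=0x38 idx=19 entry=0x41007 [P=1 RW=1 US=1 PS=0]
  L1: frame=0x41 idx=30 entry=0x45007 [P=1 RW=1 US=1 PS=0]
  ⇒ phys 0x4533D  [2 reads]
#3 VA=0x3C1D083 (r,kernel):
  L0: frame=0x38 idx=30 entry=0x47007 [P=1 RW=1 US=1 PS=0]
  L1: frame=0x47 idx=29 entry=0x4B007 [P=1 RW=1 US=1 PS=0]
  ⇒ phys 0x4B083  [2 reads]

TLB: [["0x261E", "0x45"], ["0x3C1D", "0x4B"]]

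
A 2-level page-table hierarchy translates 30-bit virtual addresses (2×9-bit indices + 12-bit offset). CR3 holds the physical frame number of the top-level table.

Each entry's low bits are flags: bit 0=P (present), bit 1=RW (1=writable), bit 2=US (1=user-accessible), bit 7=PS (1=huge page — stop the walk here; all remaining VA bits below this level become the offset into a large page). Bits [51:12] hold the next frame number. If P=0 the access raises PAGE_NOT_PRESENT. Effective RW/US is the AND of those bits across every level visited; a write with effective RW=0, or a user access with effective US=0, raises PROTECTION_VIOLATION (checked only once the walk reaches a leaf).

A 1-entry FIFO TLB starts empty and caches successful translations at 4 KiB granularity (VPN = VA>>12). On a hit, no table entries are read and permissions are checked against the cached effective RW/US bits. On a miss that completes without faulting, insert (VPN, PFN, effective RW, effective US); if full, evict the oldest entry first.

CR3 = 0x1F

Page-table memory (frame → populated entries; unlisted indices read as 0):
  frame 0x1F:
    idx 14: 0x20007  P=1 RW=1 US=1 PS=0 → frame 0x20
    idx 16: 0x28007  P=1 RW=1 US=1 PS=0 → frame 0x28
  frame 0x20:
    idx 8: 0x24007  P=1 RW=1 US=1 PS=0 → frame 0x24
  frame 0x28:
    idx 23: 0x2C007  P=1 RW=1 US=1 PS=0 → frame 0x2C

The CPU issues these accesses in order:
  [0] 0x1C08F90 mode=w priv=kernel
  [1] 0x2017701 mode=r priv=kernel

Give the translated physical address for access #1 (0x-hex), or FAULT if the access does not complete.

Walk each access:
#0 VA=0x1C08F90 (w,kernel):
  [0] read 0x1F idx=14: raw=0x20007 flags P=1 W=1 U=1 S=0
  [1] read 0x20 idx=8: raw=0x24007 flags P=1 W=1 U=1 S=0
  ⇒ phys 0x24F90  [2 reads]
#1 VA=0x2017701 (r,kernel):
  [0] read 0x1F idx=16: raw=0x28007 flags P=1 W=1 U=1 S=0
  [1] read 0x28 idx=23: raw=0x2C007 flags P=1 W=1 U=1 S=0
  ⇒ phys 0x2C701  [2 reads]

Access #1 PA: 0x2C701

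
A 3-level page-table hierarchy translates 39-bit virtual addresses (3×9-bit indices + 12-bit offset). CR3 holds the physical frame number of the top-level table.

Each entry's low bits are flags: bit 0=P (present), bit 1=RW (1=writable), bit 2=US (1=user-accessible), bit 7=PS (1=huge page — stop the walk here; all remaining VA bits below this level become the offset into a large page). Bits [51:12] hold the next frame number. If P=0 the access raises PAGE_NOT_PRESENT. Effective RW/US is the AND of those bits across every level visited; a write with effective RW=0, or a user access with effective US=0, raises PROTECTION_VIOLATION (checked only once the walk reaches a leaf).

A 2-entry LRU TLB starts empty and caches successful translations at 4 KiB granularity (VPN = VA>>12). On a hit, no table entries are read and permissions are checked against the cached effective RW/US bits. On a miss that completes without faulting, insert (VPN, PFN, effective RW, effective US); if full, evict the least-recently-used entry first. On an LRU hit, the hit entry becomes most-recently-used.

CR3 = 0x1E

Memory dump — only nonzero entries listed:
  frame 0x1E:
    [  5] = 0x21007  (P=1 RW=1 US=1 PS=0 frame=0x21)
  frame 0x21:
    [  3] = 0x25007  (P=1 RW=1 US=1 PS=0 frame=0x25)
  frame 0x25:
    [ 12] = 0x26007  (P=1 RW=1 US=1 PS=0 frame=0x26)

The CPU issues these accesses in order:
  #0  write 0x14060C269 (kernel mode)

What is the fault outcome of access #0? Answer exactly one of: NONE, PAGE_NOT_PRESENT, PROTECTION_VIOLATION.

Per-access translation:
#0 VA=0x14060C269 (w,kernel):
  lvl0: tbl 0x1E, slot 5 ⇒ 0x21007 (P1/RW1/US1/PS0)
  lvl1: tbl 0x21, slot 3 ⇒ 0x25007 (P1/RW1/US1/PS0)
  lvl2: tbl 0x25, slot 12 ⇒ 0x26007 (P1/RW1/US1/PS0)
  ✓ 0x26269  — 3 lookups

Access #0 fault: NONE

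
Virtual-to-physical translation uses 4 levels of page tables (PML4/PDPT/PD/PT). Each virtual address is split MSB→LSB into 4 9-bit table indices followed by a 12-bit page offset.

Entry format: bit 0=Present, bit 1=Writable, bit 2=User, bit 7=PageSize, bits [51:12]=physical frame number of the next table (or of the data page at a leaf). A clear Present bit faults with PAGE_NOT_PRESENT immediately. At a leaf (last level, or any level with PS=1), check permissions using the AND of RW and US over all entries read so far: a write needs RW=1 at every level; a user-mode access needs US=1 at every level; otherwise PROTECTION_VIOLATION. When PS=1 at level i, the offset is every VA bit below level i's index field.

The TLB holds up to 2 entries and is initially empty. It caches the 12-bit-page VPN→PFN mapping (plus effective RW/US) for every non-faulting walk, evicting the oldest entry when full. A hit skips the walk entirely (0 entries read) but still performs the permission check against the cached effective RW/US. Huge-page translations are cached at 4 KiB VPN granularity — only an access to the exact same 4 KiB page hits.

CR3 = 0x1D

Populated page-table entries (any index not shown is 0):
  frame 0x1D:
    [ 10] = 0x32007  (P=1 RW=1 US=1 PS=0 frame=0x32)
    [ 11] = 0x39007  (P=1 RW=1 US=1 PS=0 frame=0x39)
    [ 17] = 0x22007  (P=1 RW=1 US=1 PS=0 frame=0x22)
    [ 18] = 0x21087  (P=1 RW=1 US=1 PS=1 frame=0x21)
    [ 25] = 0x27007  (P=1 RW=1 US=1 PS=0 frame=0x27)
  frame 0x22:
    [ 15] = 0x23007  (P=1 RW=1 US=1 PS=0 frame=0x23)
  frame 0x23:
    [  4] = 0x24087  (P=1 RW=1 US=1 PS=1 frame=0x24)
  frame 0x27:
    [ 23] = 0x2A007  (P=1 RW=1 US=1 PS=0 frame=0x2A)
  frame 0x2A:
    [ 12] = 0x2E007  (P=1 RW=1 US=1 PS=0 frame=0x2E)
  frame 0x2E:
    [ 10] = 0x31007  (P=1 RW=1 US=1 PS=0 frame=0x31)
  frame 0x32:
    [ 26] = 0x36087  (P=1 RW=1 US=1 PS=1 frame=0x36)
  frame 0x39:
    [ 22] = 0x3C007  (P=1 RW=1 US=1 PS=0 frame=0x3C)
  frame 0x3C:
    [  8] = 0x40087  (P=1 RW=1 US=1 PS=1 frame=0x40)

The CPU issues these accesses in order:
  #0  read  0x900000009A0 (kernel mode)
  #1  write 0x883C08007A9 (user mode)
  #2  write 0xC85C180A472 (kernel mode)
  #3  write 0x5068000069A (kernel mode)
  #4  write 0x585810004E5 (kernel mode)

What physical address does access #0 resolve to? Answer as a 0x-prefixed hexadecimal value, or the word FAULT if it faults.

Walk each access:
#0 VA=0x900000009A0 (r,kernel):
  lvl0: tbl 0x1D, slot 18 ⇒ 0x21087 (P1/RW1/US1/PS1)
  ✓ 0x219A0 (huge @L0)  — 1 lookups
#1 VA=0x883C08007A9 (w,user):
  lvl0: tbl 0x1D, slot 17 ⇒ 0x22007 (P1/RW1/US1/PS0)
  lvl1: tbl 0x22, slot 15 ⇒ 0x23007 (P1/RW1/US1/PS0)
  lvl2: tbl 0x23, slot 4 ⇒ 0x24087 (P1/RW1/US1/PS1)
  ✓ 0x247A9 (huge @L2)  — 3 lookups
#2 VA=0xC85C180A472 (w,kernel):
  lvl0: tbl 0x1D, slot 25 ⇒ 0x27007 (P1/RW1/US1/PS0)
  lvl1: tbl 0x27, slot 23 ⇒ 0x2A007 (P1/RW1/US1/PS0)
  lvl2: tbl 0x2A, slot 12 ⇒ 0x2E007 (P1/RW1/US1/PS0)
  lvl3: tbl 0x2E, slot 10 ⇒ 0x31007 (P1/RW1/US1/PS0)
  ✓ 0x31472  — 4 lookups
#3 VA=0x5068000069A (w,kernel):
  lvl0: tbl 0x1D, slot 10 ⇒ 0x32007 (P1/RW1/US1/PS0)
  lvl1: tbl 0x32, slot 26 ⇒ 0x36087 (P1/RW1/US1/PS1)
  ✓ 0x3669A (huge @L1)  — 2 lookups
#4 VA=0x585810004E5 (w,kernel):
  lvl0: tbl 0x1D, slot 11 ⇒ 0x39007 (P1/RW1/US1/PS0)
  lvl1: tbl 0x39, slot 22 ⇒ 0x3C007 (P1/RW1/US1/PS0)
  lvl2: tbl 0x3C, slot 8 ⇒ 0x40087 (P1/RW1/US1/PS1)
  ✓ 0x404E5 (huge @L2)  — 3 lookups

Access #0 PA: 0x219A0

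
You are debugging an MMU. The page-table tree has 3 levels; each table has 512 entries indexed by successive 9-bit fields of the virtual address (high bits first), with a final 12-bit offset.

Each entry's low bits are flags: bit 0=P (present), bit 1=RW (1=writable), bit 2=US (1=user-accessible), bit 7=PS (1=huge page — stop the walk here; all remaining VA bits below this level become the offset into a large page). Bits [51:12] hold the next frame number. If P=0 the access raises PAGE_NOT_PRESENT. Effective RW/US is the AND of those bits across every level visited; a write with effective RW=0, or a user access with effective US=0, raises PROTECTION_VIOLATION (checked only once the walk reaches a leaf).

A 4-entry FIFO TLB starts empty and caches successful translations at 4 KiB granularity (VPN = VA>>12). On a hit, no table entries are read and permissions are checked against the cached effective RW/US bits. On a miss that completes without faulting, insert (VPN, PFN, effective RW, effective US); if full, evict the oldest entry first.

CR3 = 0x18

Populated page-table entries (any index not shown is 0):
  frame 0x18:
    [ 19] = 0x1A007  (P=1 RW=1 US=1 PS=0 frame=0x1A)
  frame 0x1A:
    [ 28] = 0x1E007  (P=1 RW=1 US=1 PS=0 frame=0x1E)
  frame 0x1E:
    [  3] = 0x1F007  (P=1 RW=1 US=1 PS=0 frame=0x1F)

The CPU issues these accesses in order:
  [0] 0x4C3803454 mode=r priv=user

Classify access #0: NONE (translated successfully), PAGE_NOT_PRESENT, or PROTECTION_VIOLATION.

Walk each access:
#0 VA=0x4C3803454 (r,user):
  L0 @0x18[19] → 0x1A007  P=1,RW=1,US=1,PS=0
  L1 @0x1A[28] → 0x1E007  P=1,RW=1,US=1,PS=0
  L2 @0x1E[3] → 0x1F007  P=1,RW=1,US=1,PS=0
  ✓ 0x1F454  — 3 lookups

Access #0 fault: NONE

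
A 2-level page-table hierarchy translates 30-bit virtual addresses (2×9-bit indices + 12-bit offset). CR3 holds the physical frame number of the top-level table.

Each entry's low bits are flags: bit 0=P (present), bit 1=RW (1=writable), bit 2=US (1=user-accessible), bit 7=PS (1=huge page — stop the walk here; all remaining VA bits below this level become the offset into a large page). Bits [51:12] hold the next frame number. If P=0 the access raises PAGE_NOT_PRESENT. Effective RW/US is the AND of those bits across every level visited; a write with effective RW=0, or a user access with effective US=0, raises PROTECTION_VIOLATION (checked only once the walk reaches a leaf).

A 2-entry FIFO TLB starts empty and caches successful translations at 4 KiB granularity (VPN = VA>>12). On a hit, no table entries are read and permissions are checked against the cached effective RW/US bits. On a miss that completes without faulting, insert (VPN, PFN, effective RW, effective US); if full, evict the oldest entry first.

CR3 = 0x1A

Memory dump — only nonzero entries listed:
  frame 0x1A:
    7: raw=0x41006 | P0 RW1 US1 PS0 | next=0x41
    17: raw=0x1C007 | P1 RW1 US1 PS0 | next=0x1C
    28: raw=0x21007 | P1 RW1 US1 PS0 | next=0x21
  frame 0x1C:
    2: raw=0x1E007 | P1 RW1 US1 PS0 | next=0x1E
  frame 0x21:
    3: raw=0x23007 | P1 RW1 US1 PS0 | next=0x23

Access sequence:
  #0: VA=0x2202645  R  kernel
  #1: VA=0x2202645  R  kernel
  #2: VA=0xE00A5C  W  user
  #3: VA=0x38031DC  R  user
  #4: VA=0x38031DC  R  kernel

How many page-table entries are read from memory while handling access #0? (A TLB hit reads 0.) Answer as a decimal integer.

Trace:
#0 VA=0x2202645 (r,kernel):
  lvl0: tbl 0x1A, slot 17 ⇒ 0x1C007 (P1/RW1/US1/PS0)
  lvl1: tbl 0x1C, slot 2 ⇒ 0x1E007 (P1/RW1/US1/PS0)
  → PA=0x1E645  (2 entries read)
#1 VA=0x2202645 (r,kernel):
  TLB hit vpn=0x2202 → PA=0x1E645
#2 VA=0xE00A5C (w,user):
  lvl0: tbl 0x1A, slot 7 ⇒ 0x41006 (P0/RW1/US1/PS0)
  → PAGE_NOT_PRESENT  (1 entries read)
#3 VA=0x38031DC (r,user):
  lvl0: tbl 0x1A, slot 28 ⇒ 0x21007 (P1/RW1/US1/PS0)
  lvl1: tbl 0x21, slot 3 ⇒ 0x23007 (P1/RW1/US1/PS0)
  → PA=0x231DC  (2 entries read)
#4 VA=0x38031DC (r,kernel):
  TLB hit vpn=0x3803 → PA=0x231DC

Entries read for #0: 2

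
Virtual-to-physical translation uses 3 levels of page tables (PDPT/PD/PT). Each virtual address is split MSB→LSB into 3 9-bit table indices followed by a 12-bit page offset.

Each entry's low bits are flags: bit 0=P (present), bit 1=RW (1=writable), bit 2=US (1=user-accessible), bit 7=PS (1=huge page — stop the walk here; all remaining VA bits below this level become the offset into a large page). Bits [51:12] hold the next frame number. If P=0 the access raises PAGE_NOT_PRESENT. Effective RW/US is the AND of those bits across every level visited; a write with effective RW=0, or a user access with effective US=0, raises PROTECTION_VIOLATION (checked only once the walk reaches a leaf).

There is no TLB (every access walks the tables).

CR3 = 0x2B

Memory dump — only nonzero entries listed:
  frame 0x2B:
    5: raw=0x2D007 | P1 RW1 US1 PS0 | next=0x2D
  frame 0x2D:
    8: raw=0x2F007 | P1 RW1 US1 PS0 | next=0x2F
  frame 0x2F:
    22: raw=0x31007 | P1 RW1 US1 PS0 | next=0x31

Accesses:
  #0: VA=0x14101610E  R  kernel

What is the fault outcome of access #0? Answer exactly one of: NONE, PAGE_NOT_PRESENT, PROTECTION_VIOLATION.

Walk each access:
#0 VA=0x14101610E (r,kernel):
  L0: frame=0x2B idx=5 entry=0x2D007 [P=1 RW=1 US=1 PS=0]
  L1: frame=0x2D idx=8 entry=0x2F007 [P=1 RW=1 US=1 PS=0]
  L2: frame=0x2F idx=22 entry=0x31007 [P=1 RW=1 US=1 PS=0]
  ⇒ phys 0x3110E  [3 reads]

Access #0 fault: NONE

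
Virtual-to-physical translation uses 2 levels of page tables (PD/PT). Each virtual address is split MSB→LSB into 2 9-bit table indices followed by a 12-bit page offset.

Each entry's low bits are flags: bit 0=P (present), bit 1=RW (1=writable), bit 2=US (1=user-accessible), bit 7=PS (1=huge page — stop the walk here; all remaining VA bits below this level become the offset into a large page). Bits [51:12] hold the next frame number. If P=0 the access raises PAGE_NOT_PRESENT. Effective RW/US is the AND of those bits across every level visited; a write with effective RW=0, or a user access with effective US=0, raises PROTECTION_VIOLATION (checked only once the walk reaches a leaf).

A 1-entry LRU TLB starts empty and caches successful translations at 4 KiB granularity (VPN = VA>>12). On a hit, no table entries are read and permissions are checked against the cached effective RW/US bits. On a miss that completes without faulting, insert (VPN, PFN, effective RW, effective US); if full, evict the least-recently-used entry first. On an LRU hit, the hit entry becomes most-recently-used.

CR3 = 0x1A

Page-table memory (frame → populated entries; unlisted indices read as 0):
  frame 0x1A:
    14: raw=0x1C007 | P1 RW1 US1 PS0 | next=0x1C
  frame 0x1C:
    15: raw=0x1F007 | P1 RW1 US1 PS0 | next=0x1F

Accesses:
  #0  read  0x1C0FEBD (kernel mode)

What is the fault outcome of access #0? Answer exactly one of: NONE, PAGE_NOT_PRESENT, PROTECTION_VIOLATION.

Walk each access:
#0 VA=0x1C0FEBD (r,kernel):
  L0 @0x1A[14] → 0x1C007  P=1,RW=1,US=1,PS=0
  L1 @0x1C[15] → 0x1F007  P=1,RW=1,US=1,PS=0
  ⇒ phys 0x1FEBD  [2 reads]

Access #0 fault: NONE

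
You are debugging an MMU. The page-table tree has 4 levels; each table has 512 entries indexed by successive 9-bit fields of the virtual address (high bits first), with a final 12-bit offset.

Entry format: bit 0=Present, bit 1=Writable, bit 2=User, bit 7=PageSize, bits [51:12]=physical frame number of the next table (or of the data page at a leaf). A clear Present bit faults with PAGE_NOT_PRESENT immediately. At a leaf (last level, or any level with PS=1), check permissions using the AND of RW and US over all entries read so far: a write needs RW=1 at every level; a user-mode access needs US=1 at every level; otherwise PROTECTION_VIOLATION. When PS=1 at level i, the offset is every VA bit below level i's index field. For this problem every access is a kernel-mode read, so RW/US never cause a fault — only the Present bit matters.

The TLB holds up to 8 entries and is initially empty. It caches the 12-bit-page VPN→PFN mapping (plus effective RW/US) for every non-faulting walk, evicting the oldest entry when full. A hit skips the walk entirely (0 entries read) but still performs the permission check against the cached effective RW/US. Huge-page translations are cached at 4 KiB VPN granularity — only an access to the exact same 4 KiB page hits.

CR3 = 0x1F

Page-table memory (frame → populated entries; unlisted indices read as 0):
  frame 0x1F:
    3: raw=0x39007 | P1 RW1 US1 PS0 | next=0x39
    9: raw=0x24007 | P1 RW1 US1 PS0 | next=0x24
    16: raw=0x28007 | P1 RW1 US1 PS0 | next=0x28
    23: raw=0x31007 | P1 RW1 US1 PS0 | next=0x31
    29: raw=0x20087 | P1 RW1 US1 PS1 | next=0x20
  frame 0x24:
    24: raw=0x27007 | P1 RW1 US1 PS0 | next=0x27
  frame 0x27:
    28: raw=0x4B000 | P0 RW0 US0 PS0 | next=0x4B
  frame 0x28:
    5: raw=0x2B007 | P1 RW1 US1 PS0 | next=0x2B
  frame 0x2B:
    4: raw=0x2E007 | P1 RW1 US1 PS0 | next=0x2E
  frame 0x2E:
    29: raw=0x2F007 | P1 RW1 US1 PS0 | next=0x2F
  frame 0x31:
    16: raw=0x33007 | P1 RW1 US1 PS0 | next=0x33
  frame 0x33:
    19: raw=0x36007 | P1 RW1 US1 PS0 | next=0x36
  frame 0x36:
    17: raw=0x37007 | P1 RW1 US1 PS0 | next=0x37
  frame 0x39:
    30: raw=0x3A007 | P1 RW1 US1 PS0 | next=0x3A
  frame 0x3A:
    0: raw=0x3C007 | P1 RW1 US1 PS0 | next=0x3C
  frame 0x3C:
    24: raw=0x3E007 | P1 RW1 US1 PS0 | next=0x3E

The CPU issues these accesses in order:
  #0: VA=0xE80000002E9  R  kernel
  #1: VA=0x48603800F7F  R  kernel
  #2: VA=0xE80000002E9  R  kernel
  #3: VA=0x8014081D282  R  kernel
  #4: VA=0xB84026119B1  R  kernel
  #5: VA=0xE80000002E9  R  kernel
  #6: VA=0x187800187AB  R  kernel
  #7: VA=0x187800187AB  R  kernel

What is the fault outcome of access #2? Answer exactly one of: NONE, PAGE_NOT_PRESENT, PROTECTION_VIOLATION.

Walk each access:
#0 VA=0xE80000002E9 (r,kernel):
  lvl0: tbl 0x1F, slot 29 ⇒ 0x20087 (P1/RW1/US1/PS1)
  → PA=0x202E9 (huge @L0)  (1 entries read)
#1 VA=0x48603800F7F (r,kernel):
  lvl0: tbl 0x1F, slot 9 ⇒ 0x24007 (P1/RW1/US1/PS0)
  lvl1: tbl 0x24, slot 24 ⇒ 0x27007 (P1/RW1/US1/PS0)
  lvl2: tbl 0x27, slot 28 ⇒ 0x4B000 (P0/RW0/US0/PS0)
  → PAGE_NOT_PRESENT  (3 entries read)
#2 VA=0xE80000002E9 (r,kernel):
  TLB hit vpn=0xE8000000 → PA=0x202E9
#3 VA=0x8014081D282 (r,kernel):
  lvl0: tbl 0x1F, slot 16 ⇒ 0x28007 (P1/RW1/US1/PS0)
  lvl1: tbl 0x28, slot 5 ⇒ 0x2B007 (P1/RW1/US1/PS0)
  lvl2: tbl 0x2B, slot 4 ⇒ 0x2E007 (P1/RW1/US1/PS0)
  lvl3: tbl 0x2E, slot 29 ⇒ 0x2F007 (P1/RW1/US1/PS0)
  → PA=0x2F282  (4 entries read)
#4 VA=0xB84026119B1 (r,kernel):
  lvl0: tbl 0x1F, slot 23 ⇒ 0x31007 (P1/RW1/US1/PS0)
  lvl1: tbl 0x31, slot 16 ⇒ 0x33007 (P1/RW1/US1/PS0)
  lvl2: tbl 0x33, slot 19 ⇒ 0x36007 (P1/RW1/US1/PS0)
  lvl3: tbl 0x36, slot 17 ⇒ 0x37007 (P1/RW1/US1/PS0)
  → PA=0x379B1  (4 entries read)
#5 VA=0xE80000002E9 (r,kernel):
  TLB hit vpn=0xE8000000 → PA=0x202E9
#6 VA=0x187800187AB (r,kernel):
  lvl0: tbl 0x1F, slot 3 ⇒ 0x39007 (P1/RW1/US1/PS0)
  lvl1: tbl 0x39, slot 30 ⇒ 0x3A007 (P1/RW1/US1/PS0)
  lvl2: tbl 0x3A, slot 0 ⇒ 0x3C007 (P1/RW1/US1/PS0)
  lvl3: tbl 0x3C, slot 24 ⇒ 0x3E007 (P1/RW1/US1/PS0)
  → PA=0x3E7AB  (4 entries read)
#7 VA=0x187800187AB (r,kernel):
  TLB hit vpn=0x18780018 → PA=0x3E7AB

Access #2 fault: NONE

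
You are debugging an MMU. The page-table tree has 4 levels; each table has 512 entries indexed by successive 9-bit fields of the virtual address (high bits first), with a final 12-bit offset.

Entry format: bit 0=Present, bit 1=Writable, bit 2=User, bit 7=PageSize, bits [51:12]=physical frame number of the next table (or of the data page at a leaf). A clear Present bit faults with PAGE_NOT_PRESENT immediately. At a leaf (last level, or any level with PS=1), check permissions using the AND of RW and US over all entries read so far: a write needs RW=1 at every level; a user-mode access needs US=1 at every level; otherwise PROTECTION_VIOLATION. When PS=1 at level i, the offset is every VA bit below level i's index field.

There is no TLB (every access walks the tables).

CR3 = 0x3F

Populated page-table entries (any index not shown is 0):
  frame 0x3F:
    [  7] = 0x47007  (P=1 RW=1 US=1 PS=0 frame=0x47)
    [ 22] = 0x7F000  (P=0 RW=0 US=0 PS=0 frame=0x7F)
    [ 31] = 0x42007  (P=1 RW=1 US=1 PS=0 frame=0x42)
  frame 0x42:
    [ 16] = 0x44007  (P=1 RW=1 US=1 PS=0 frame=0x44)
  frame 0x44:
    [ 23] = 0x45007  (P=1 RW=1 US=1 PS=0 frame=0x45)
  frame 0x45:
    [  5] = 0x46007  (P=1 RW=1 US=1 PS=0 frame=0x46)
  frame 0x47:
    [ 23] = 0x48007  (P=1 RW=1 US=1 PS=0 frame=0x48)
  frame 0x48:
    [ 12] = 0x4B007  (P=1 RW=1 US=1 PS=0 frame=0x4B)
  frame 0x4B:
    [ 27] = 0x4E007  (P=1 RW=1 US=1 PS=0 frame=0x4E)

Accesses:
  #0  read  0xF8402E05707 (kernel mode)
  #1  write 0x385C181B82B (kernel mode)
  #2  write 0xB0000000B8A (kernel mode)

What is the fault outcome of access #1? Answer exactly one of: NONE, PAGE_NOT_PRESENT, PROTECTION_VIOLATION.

Walk each access:
#0 VA=0xF8402E05707 (r,kernel):
  [0] read 0x3F idx=31: raw=0x42007 flags P=1 W=1 U=1 S=0
  [1] read 0x42 idx=16: raw=0x44007 flags P=1 W=1 U=1 S=0
  [2] read 0x44 idx=23: raw=0x45007 flags P=1 W=1 U=1 S=0
  [3] read 0x45 idx=5: raw=0x46007 flags P=1 W=1 U=1 S=0
  → PA=0x46707  (4 entries read)
#1 VA=0x385C181B82B (w,kernel):
  [0] read 0x3F idx=7: raw=0x47007 flags P=1 W=1 U=1 S=0
  [1] read 0x47 idx=23: raw=0x48007 flags P=1 W=1 U=1 S=0
  [2] read 0x48 idx=12: raw=0x4B007 flags P=1 W=1 U=1 S=0
  [3] read 0x4B idx=27: raw=0x4E007 flags P=1 W=1 U=1 S=0
  → PA=0x4E82B  (4 entries read)
#2 VA=0xB0000000B8A (w,kernel):
  [0] read 0x3F idx=22: raw=0x7F000 flags P=0 W=0 U=0 S=0
  ⇒ fault: PAGE_NOT_PRESENT  — 1 lookups

Access #1 fault: NONE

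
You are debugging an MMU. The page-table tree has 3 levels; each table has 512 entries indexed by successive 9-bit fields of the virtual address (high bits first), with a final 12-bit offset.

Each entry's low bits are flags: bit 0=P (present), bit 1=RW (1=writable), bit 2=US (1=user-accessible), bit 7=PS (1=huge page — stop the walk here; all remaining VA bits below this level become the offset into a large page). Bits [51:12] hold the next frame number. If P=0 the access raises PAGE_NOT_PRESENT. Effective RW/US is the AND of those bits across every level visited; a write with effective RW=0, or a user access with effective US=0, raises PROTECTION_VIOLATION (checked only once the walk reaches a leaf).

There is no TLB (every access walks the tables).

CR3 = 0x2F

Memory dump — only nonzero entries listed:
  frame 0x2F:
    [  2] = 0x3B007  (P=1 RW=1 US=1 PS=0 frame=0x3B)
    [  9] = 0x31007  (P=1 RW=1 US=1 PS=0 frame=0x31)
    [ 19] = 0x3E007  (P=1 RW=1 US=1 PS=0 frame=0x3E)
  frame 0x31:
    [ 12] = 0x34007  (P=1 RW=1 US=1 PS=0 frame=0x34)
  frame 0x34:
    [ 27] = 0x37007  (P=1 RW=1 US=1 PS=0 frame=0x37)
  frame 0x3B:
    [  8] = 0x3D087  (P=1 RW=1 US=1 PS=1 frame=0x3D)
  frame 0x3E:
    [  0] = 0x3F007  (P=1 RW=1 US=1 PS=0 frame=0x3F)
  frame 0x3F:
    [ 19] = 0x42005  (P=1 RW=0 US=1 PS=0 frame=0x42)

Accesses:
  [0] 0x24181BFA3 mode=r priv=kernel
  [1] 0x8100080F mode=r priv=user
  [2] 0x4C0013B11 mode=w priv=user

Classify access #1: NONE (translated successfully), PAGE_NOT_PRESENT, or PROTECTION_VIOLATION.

Walk each access:
#0 VA=0x24181BFA3 (r,kernel):
  [0] read 0x2F idx=9: raw=0x31007 flags P=1 W=1 U=1 S=0
  [1] read 0x31 idx=12: raw=0x34007 flags P=1 W=1 U=1 S=0
  [2] read 0x34 idx=27: raw=0x37007 flags P=1 W=1 U=1 S=0
  ✓ 0x37FA3  — 3 lookups
#1 VA=0x8100080F (r,user):
  [0] read 0x2F idx=2: raw=0x3B007 flags P=1 W=1 U=1 S=0
  [1] read 0x3B idx=8: raw=0x3D087 flags P=1 W=1 U=1 S=1
  ✓ 0x3D80F (huge @L1)  — 2 lookups
#2 VA=0x4C0013B11 (w,user):
  [0] read 0x2F idx=19: raw=0x3E007 flags P=1 W=1 U=1 S=0
  [1] read 0x3E idx=0: raw=0x3F007 flags P=1 W=1 U=1 S=0
  [2] read 0x3F idx=19: raw=0x42005 flags P=1 W=0 U=1 S=0
  ✗ PROTECTION_VIOLATION  [3 reads]

Access #1 fault: NONE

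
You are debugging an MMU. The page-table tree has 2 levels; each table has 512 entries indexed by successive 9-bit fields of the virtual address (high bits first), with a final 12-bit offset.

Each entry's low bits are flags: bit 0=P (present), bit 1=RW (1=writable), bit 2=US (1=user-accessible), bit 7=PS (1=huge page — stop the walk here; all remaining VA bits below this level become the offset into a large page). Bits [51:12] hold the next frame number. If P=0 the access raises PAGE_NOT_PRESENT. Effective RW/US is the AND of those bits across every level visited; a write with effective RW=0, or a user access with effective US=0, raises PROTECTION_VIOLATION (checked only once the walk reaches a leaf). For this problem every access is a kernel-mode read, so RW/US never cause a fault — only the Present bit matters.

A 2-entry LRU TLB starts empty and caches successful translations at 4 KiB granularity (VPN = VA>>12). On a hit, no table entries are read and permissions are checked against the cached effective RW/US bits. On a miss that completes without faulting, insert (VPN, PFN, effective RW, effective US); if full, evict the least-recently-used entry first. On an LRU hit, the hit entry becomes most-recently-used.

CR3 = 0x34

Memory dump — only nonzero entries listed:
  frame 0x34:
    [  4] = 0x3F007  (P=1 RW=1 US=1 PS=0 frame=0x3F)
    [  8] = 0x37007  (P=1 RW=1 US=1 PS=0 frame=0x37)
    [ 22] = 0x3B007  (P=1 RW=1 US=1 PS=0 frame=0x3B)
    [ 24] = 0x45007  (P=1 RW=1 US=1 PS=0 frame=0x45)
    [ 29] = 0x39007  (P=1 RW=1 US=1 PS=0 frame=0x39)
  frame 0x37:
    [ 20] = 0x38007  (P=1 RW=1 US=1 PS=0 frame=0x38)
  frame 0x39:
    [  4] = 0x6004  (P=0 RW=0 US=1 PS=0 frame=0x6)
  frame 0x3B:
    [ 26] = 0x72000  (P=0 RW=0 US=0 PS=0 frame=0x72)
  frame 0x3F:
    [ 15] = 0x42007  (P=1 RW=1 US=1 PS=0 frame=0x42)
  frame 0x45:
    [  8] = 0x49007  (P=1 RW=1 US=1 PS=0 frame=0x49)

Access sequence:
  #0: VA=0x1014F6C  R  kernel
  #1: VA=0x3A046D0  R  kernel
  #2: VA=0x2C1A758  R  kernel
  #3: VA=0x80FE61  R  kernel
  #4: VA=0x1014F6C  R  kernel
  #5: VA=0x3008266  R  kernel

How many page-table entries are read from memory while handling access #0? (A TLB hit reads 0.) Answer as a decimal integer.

Trace:
#0 VA=0x1014F6C (r,kernel):
  L0 @0x34[8] → 0x37007  P=1,RW=1,US=1,PS=0
  L1 @0x37[20] → 0x38007  P=1,RW=1,US=1,PS=0
  ✓ 0x38F6C  — 2 lookups
#1 VA=0x3A046D0 (r,kernel):
  L0 @0x34[29] → 0x39007  P=1,RW=1,US=1,PS=0
  L1 @0x39[4] → 0x6004  P=0,RW=0,US=1,PS=0
  ✗ PAGE_NOT_PRESENT  [2 reads]
#2 VA=0x2C1A758 (r,kernel):
  L0 @0x34[22] → 0x3B007  P=1,RW=1,US=1,PS=0
  L1 @0x3B[26] → 0x72000  P=0,RW=0,US=0,PS=0
  ✗ PAGE_NOT_PRESENT  [2 reads]
#3 VA=0x80FE61 (r,kernel):
  L0 @0x34[4] → 0x3F007  P=1,RW=1,US=1,PS=0
  L1 @0x3F[15] → 0x42007  P=1,RW=1,US=1,PS=0
  ✓ 0x42E61  — 2 lookups
#4 VA=0x1014F6C (r,kernel):
  TLB hit vpn=0x1014 → PA=0x38F6C
#5 VA=0x3008266 (r,kernel):
  L0 @0x34[24] → 0x45007  P=1,RW=1,US=1,PS=0
  L1 @0x45[8] → 0x49007  P=1,RW=1,US=1,PS=0
  ✓ 0x49266  — 2 lookups

Entries read for #0: 2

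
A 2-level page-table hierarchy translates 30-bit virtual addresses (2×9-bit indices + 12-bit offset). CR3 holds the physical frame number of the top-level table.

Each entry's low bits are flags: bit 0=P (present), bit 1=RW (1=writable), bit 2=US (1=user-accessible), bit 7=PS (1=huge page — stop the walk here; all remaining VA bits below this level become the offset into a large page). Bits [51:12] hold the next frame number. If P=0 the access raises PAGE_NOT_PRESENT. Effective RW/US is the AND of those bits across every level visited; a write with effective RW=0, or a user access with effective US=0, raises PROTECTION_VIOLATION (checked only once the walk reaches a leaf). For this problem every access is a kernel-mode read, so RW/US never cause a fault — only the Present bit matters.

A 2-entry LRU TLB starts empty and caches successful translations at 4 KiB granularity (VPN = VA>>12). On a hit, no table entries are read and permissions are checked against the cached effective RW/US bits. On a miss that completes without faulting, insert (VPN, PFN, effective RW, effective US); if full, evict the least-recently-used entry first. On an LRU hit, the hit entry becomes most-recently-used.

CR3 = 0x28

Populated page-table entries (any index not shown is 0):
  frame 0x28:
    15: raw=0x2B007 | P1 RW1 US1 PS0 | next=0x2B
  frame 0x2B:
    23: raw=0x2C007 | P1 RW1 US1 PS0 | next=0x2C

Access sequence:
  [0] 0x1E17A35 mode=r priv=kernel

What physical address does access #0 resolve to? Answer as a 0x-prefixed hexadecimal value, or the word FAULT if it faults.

Per-access translation:
#0 VA=0x1E17A35 (r,kernel):
  [0] read 0x28 idx=15: raw=0x2B007 flags P=1 W=1 U=1 S=0
  [1] read 0x2B idx=23: raw=0x2C007 flags P=1 W=1 U=1 S=0
  ✓ 0x2CA35  — 2 lookups

Access #0 PA: 0x2CA35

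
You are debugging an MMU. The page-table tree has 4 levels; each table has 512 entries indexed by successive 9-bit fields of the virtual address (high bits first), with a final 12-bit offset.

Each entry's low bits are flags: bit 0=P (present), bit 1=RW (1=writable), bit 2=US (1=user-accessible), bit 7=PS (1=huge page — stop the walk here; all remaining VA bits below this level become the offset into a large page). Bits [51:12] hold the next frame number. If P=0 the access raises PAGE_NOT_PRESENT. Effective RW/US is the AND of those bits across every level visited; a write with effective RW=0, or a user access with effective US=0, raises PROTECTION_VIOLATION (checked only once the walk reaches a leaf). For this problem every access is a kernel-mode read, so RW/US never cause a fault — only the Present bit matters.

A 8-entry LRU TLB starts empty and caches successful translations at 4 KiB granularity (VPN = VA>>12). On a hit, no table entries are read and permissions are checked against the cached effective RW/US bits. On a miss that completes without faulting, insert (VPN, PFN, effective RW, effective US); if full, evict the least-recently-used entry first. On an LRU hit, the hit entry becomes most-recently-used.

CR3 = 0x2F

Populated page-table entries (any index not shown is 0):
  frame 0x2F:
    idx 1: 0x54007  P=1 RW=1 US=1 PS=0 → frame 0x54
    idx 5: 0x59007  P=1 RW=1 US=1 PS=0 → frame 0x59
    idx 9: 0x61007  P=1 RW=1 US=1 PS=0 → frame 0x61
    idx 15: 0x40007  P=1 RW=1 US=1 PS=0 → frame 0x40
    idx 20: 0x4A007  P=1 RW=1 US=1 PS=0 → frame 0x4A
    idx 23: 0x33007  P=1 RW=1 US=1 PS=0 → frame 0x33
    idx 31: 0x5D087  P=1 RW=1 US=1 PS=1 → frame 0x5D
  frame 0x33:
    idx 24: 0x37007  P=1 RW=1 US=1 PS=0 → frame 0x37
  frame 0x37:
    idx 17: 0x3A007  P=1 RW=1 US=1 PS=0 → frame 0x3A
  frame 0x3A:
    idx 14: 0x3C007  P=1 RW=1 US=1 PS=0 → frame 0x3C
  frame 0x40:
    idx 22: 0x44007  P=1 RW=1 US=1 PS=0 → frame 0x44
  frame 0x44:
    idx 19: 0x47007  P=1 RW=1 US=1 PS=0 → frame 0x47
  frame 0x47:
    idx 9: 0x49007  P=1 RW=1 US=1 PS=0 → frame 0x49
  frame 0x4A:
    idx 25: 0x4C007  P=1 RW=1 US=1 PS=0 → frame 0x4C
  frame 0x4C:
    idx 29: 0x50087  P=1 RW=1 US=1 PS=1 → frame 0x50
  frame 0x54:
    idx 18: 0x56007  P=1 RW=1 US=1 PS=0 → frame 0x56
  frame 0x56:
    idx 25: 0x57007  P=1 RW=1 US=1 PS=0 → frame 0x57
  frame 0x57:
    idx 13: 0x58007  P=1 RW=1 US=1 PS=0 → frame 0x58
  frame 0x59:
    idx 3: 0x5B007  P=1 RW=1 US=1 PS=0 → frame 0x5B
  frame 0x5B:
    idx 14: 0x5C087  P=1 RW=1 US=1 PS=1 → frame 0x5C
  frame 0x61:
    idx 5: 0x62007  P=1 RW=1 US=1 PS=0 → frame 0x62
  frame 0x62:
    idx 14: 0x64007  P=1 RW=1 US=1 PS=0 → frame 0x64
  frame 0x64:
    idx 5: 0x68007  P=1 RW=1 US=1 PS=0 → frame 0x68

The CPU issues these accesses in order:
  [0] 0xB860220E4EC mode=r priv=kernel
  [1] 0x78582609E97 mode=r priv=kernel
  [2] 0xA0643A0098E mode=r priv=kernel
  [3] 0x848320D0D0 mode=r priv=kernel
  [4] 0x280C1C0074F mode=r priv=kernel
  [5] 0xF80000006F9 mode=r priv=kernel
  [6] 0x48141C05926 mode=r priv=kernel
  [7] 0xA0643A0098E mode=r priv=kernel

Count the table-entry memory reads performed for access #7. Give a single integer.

Per-access translation:
#0 VA=0xB860220E4EC (r,kernel):
  L0: frame=0x2F idx=23 entry=0x33007 [P=1 RW=1 US=1 PS=0]
  L1: frame=0x33 idx=24 entry=0x37007 [P=1 RW=1 US=1 PS=0]
  L2: frame=0x37 idx=17 entry=0x3A007 [P=1 RW=1 US=1 PS=0]
  L3: frame=0x3A idx=14 entry=0x3C007 [P=1 RW=1 US=1 PS=0]
  ⇒ phys 0x3C4EC  [4 reads]
#1 VA=0x78582609E97 (r,kernel):
  L0: frame=0x2F idx=15 entry=0x40007 [P=1 RW=1 US=1 PS=0]
  L1: frame=0x40 idx=22 entry=0x44007 [P=1 RW=1 US=1 PS=0]
  L2: frame=0x44 idx=19 entry=0x47007 [P=1 RW=1 US=1 PS=0]
  L3: frame=0x47 idx=9 entry=0x49007 [P=1 RW=1 US=1 PS=0]
  ⇒ phys 0x49E97  [4 reads]
#2 VA=0xA0643A0098E (r,kernel):
  L0: frame=0x2F idx=20 entry=0x4A007 [P=1 RW=1 US=1 PS=0]
  L1: frame=0x4A idx=25 entry=0x4C007 [P=1 RW=1 US=1 PS=0]
  L2: frame=0x4C idx=29 entry=0x50087 [P=1 RW=1 US=1 PS=1]
  ⇒ phys 0x5098E (huge @L2)  [3 reads]
#3 VA=0x848320D0D0 (r,kernel):
  L0: frame=0x2F idx=1 entry=0x54007 [P=1 RW=1 US=1 PS=0]
  L1: frame=0x54 idx=18 entry=0x56007 [P=1 RW=1 US=1 PS=0]
  L2: frame=0x56 idx=25 entry=0x57007 [P=1 RW=1 US=1 PS=0]
  L3: frame=0x57 idx=13 entry=0x58007 [P=1 RW=1 US=1 PS=0]
  ⇒ phys 0x580D0  [4 reads]
#4 VA=0x280C1C0074F (r,kernel):
  L0: frame=0x2F idx=5 entry=0x59007 [P=1 RW=1 US=1 PS=0]
  L1: frame=0x59 idx=3 entry=0x5B007 [P=1 RW=1 US=1 PS=0]
  L2: frame=0x5B idx=14 entry=0x5C087 [P=1 RW=1 US=1 PS=1]
  ⇒ phys 0x5C74F (huge @L2)  [3 reads]
#5 VA=0xF80000006F9 (r,kernel):
  L0: frame=0x2F idx=31 entry=0x5D087 [P=1 RW=1 US=1 PS=1]
  ⇒ phys 0x5D6F9 (huge @L0)  [1 reads]
#6 VA=0x48141C05926 (r,kernel):
  L0: frame=0x2F idx=9 entry=0x61007 [P=1 RW=1 US=1 PS=0]
  L1: frame=0x61 idx=5 entry=0x62007 [P=1 RW=1 US=1 PS=0]
  L2: frame=0x62 idx=14 entry=0x64007 [P=1 RW=1 US=1 PS=0]
  L3: frame=0x64 idx=5 entry=0x68007 [P=1 RW=1 US=1 PS=0]
  ⇒ phys 0x68926  [4 reads]
#7 VA=0xA0643A0098E (r,kernel):
  TLB hit vpn=0xA0643A00 → PA=0x5098E

Entries read for #7: 0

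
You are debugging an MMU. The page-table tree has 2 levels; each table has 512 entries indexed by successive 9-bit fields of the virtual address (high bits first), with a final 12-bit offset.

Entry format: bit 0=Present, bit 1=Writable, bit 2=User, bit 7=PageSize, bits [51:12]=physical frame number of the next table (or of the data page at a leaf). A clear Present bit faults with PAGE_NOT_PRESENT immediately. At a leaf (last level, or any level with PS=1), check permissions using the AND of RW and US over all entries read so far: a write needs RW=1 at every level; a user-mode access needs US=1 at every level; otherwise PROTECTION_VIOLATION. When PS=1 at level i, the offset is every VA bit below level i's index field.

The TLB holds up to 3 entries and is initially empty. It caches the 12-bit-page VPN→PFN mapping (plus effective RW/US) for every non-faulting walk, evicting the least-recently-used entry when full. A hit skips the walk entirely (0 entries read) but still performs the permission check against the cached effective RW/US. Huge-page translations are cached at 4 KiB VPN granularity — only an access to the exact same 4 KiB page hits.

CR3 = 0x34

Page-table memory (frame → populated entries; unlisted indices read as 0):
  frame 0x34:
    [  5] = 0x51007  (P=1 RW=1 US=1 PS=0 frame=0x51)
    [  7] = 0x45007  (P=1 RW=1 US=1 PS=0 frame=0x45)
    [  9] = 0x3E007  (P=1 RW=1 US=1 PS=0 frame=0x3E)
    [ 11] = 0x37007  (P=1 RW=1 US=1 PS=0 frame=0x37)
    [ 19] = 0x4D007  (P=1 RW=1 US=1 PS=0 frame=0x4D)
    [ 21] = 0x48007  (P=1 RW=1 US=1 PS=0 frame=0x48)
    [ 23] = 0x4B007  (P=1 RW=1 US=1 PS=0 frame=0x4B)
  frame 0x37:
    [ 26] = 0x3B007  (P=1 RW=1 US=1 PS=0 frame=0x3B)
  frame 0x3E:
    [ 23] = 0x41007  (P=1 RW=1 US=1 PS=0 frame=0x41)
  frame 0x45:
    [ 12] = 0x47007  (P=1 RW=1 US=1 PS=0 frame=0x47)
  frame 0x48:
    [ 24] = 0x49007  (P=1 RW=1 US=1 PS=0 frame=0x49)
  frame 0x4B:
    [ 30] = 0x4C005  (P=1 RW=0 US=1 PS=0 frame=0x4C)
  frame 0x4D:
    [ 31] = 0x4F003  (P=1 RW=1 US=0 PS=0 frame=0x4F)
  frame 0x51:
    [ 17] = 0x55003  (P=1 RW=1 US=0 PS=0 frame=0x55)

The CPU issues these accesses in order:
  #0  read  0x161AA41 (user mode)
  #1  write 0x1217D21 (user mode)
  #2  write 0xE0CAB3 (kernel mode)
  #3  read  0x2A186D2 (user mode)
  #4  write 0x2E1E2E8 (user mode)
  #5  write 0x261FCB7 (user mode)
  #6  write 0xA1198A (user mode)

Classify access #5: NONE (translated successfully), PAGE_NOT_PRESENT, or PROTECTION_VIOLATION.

Trace:
#0 VA=0x161AA41 (r,user):
  L0: frame=0x34 idx=11 entry=0x37007 [P=1 RW=1 US=1 PS=0]
  L1: frame=0x37 idx=26 entry=0x3B007 [P=1 RW=1 US=1 PS=0]
  → PA=0x3BA41  (2 entries read)
#1 VA=0x1217D21 (w,user):
  L0: frame=0x34 idx=9 entry=0x3E007 [P=1 RW=1 US=1 PS=0]
  L1: frame=0x3E idx=23 entry=0x41007 [P=1 RW=1 US=1 PS=0]
  → PA=0x41D21  (2 entries read)
#2 VA=0xE0CAB3 (w,kernel):
  L0: frame=0x34 idx=7 entry=0x45007 [P=1 RW=1 US=1 PS=0]
  L1: frame=0x45 idx=12 entry=0x47007 [P=1 RW=1 US=1 PS=0]
  → PA=0x47AB3  (2 entries read)
#3 VA=0x2A186D2 (r,user):
  L0: frame=0x34 idx=21 entry=0x48007 [P=1 RW=1 US=1 PS=0]
  L1: frame=0x48 idx=24 entry=0x49007 [P=1 RW=1 US=1 PS=0]
  → PA=0x496D2  (2 entries read)
#4 VA=0x2E1E2E8 (w,user):
  L0: frame=0x34 idx=23 entry=0x4B007 [P=1 RW=1 US=1 PS=0]
  L1: frame=0x4B idx=30 entry=0x4C005 [P=1 RW=0 US=1 PS=0]
  → PROTECTION_VIOLATION  (2 entries read)
#5 VA=0x261FCB7 (w,user):
  L0: frame=0x34 idx=19 entry=0x4D007 [P=1 RW=1 US=1 PS=0]
  L1: frame=0x4D idx=31 entry=0x4F003 [P=1 RW=1 US=0 PS=0]
  → PROTECTION_VIOLATION  (2 entries read)
#6 VA=0xA1198A (w,user):
  L0: frame=0x34 idx=5 entry=0x51007 [P=1 RW=1 US=1 PS=0]
  L1: frame=0x51 idx=17 entry=0x55003 [P=1 RW=1 US=0 PS=0]
  → PROTECTION_VIOLATION  (2 entries read)

Access #5 fault: PROTECTION_VIOLATION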